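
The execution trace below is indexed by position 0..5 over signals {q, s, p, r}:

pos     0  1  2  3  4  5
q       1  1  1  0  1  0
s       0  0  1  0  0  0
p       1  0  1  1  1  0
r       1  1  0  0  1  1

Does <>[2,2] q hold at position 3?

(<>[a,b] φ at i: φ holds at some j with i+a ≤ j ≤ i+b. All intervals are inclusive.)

Does not hold

Check q at each j in [5,5]:
  j=5: false
No position in the window satisfies it → formula fails.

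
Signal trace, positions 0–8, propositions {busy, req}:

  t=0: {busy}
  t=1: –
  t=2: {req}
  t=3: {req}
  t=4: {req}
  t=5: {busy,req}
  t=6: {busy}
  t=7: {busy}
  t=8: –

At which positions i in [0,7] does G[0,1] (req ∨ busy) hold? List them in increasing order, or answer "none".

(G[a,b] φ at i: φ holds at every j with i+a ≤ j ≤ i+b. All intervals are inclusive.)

2, 3, 4, 5, 6

Evaluate at each i in [0,7]:
  i=0: ✗ (fails at j=1)
  i=1: ✗ (fails at j=1)
  i=2: ✓ (all of [2,3])
  i=3: ✓ (all of [3,4])
  i=4: ✓ (all of [4,5])
  i=5: ✓ (all of [5,6])
  i=6: ✓ (all of [6,7])
  i=7: ✗ (fails at j=8)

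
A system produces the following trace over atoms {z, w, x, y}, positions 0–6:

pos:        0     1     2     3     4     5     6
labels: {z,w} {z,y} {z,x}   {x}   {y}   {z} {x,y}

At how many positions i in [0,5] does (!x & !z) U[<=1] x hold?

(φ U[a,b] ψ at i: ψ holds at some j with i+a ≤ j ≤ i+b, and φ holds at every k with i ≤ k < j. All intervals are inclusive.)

2

Evaluate at each i in [0,5]:
  i=0: ✗ (no rhs in [0,1])
  i=1: ✗ (lhs fails at k=1 before rhs at j=2)
  i=2: ✓ (rhs at j=2)
  i=3: ✓ (rhs at j=3)
  i=4: ✗ (no rhs in [4,5])
  i=5: ✗ (lhs fails at k=5 before rhs at j=6)
Positions where it holds: {2, 3} → 2.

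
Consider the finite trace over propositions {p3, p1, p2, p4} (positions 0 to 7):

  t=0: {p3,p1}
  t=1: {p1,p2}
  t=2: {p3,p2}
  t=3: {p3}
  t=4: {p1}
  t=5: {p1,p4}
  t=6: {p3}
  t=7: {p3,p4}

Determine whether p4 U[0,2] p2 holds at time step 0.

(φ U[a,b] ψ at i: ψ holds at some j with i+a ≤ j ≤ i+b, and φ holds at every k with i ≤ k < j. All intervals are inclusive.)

Does not hold

Need some j in [0,2] with p2, and p4 at every k in [0,j-1].
  j=0: p2 false.
  j=1: p2 holds, but p4 fails at k=0 → not this j.
  j=2: p2 holds, but p4 fails at k=0 → not this j.
No j in the window works → until fails.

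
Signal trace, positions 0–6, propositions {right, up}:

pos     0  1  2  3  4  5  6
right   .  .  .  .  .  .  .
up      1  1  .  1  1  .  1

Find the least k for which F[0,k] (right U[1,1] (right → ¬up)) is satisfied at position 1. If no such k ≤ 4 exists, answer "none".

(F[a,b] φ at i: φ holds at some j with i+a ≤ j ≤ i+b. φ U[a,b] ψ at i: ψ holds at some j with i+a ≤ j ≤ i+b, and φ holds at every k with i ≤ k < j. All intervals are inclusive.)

none

Scan j = 1,2,… for (right U[1,1] (right → ¬up)):
  j=1: fails
  j=2: fails
  j=3: fails
  j=4: fails
  j=5: fails
No j in [1,5] satisfies it → none.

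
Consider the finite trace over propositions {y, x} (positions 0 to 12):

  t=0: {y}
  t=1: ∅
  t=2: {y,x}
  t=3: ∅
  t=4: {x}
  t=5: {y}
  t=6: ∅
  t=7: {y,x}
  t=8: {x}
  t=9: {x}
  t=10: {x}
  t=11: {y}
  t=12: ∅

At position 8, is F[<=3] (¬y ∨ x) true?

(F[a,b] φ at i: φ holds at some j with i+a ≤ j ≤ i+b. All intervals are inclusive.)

True

Check (¬y ∨ x) at each j in [8,11]:
  j=8: true
  j=9: true
  j=10: true
  j=11: false
Found at j=8 → formula holds.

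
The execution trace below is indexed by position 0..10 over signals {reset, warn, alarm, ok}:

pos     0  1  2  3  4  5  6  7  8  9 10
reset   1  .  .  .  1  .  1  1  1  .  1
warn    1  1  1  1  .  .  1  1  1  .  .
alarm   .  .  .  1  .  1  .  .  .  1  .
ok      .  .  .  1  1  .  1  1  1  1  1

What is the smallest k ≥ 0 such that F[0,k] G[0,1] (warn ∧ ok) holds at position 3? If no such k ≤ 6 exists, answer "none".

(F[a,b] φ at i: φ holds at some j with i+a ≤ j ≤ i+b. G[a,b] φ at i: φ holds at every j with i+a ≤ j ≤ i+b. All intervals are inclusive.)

Scan j = 3,4,… for G[0,1] (warn ∧ ok):
  j=3: fails
  j=4: fails
  j=5: fails
  j=6: holds
First hit at j=6, so smallest k = 6-3 = 3.

3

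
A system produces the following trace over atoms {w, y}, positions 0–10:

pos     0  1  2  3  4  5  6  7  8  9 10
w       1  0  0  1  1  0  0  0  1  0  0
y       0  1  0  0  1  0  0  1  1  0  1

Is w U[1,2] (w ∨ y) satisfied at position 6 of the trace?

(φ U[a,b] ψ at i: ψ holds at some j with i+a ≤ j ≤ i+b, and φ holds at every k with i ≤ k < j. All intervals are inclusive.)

Need some j in [7,8] with (w ∨ y), and w at every k in [6,j-1].
  j=7: (w ∨ y) holds, but w fails at k=6 → not this j.
  j=8: (w ∨ y) holds, but w fails at k=6 → not this j.
No j in the window works → until fails.

Does not hold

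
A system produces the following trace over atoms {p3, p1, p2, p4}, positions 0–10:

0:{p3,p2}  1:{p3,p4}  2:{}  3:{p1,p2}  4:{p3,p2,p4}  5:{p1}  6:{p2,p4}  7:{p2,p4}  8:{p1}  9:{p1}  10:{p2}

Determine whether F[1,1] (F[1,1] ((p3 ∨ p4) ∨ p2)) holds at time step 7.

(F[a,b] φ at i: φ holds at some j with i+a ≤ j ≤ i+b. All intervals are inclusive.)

Does not hold

Check F[1,1] ((p3 ∨ p4) ∨ p2) at each j in [8,8]:
  j=8: fails (none in [9,9])
No position in the window satisfies it → formula fails.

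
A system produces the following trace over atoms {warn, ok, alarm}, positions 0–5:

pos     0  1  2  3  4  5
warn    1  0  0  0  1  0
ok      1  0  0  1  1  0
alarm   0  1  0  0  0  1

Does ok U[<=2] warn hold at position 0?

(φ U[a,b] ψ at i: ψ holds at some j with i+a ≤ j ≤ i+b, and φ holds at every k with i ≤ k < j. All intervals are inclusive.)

Need some j in [0,2] with warn, and ok at every k in [0,j-1].
  j=0: warn holds; no prefix to check → satisfied.

Holds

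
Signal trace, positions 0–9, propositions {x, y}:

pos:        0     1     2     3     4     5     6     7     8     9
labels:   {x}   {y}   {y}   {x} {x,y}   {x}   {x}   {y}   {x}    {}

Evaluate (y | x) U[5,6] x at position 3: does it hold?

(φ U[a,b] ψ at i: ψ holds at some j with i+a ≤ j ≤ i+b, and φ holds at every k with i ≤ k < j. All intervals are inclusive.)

Need some j in [8,9] with x, and (y | x) at every k in [3,j-1].
  j=8: x holds; (y | x) holds at every k in [3,7] → satisfied.

Holds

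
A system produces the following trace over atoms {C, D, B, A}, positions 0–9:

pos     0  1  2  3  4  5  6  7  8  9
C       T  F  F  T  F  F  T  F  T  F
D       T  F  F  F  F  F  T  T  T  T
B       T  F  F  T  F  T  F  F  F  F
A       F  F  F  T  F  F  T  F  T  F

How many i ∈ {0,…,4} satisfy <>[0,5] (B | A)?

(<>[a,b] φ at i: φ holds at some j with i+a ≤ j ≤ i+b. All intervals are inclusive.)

Evaluate at each i in [0,4]:
  i=0: ✓ (witness j=0)
  i=1: ✓ (witness j=3)
  i=2: ✓ (witness j=3)
  i=3: ✓ (witness j=3)
  i=4: ✓ (witness j=5)
Positions where it holds: {0, 1, 2, 3, 4} → 5.

5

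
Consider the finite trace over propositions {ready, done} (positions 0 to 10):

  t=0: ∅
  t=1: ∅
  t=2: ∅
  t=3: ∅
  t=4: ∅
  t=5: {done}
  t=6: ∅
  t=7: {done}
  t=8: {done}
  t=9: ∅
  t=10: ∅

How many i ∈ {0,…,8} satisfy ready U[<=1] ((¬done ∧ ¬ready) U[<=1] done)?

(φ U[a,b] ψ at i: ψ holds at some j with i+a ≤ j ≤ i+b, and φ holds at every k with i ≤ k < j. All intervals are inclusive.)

Evaluate at each i in [0,8]:
  i=0: ✗ (no rhs in [0,1])
  i=1: ✗ (no rhs in [1,2])
  i=2: ✗ (no rhs in [2,3])
  i=3: ✗ (lhs fails at k=3 before rhs at j=4)
  i=4: ✓ (rhs at j=4)
  i=5: ✓ (rhs at j=5)
  i=6: ✓ (rhs at j=6)
  i=7: ✓ (rhs at j=7)
  i=8: ✓ (rhs at j=8)
Positions where it holds: {4, 5, 6, 7, 8} → 5.

5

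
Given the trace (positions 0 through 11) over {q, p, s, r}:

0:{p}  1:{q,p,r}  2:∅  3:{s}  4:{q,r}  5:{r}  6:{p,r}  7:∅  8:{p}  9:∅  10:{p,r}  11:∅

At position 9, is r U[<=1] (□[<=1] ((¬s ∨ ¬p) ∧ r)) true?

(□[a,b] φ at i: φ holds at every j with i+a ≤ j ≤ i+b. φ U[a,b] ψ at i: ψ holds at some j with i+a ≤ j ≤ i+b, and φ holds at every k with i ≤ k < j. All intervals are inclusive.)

Need some j in [9,10] with □[<=1] ((¬s ∨ ¬p) ∧ r), and r at every k in [9,j-1].
  j=9: □[<=1] ((¬s ∨ ¬p) ∧ r) — fails at 9.
  j=10: □[<=1] ((¬s ∨ ¬p) ∧ r) — fails at 11.
No j in the window works → until fails.

Does not hold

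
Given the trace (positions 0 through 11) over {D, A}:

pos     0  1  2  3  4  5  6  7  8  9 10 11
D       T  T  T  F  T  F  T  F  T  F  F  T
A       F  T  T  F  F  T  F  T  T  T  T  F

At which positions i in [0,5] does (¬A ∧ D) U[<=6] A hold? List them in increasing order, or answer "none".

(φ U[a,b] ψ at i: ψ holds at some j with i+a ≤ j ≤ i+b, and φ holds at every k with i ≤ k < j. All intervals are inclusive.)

0, 1, 2, 4, 5

Evaluate at each i in [0,5]:
  i=0: ✓ (rhs at j=1; lhs holds on [0,0])
  i=1: ✓ (rhs at j=1)
  i=2: ✓ (rhs at j=2)
  i=3: ✗ (lhs fails at k=3 before rhs at j=5)
  i=4: ✓ (rhs at j=5; lhs holds on [4,4])
  i=5: ✓ (rhs at j=5)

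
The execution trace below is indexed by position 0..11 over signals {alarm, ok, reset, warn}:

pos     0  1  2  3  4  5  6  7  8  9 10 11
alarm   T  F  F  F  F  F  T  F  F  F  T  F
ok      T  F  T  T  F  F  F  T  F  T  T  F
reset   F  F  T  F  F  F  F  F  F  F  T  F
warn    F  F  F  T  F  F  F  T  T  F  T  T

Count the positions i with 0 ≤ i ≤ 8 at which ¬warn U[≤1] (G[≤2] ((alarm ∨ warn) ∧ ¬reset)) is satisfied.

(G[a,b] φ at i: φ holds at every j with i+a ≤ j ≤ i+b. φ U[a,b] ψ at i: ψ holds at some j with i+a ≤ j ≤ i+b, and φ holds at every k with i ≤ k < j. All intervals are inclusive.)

Evaluate at each i in [0,8]:
  i=0: ✗ (no rhs in [0,1])
  i=1: ✗ (no rhs in [1,2])
  i=2: ✗ (no rhs in [2,3])
  i=3: ✗ (no rhs in [3,4])
  i=4: ✗ (no rhs in [4,5])
  i=5: ✓ (rhs at j=6; lhs holds on [5,5])
  i=6: ✓ (rhs at j=6)
  i=7: ✗ (no rhs in [7,8])
  i=8: ✗ (no rhs in [8,9])
Positions where it holds: {5, 6} → 2.

2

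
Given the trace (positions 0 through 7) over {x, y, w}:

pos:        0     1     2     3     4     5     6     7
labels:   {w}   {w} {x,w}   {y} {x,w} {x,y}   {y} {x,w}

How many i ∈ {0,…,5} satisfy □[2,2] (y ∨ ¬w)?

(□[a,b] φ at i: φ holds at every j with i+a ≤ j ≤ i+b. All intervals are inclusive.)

3

Evaluate at each i in [0,5]:
  i=0: ✗ (fails at j=2)
  i=1: ✓ (all of [3,3])
  i=2: ✗ (fails at j=4)
  i=3: ✓ (all of [5,5])
  i=4: ✓ (all of [6,6])
  i=5: ✗ (fails at j=7)
Positions where it holds: {1, 3, 4} → 3.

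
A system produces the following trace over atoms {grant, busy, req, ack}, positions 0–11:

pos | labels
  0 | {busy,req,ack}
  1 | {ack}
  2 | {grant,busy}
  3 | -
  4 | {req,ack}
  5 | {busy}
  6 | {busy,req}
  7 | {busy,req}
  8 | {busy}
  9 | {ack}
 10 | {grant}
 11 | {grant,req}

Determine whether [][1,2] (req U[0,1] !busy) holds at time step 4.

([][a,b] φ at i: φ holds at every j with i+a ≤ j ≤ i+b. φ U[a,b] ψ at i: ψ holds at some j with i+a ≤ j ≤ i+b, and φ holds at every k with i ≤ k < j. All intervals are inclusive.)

Check (req U[0,1] !busy) at every j in [5,6]:
  j=5: fails
  j=6: fails
Fails at j=5 → formula fails.

False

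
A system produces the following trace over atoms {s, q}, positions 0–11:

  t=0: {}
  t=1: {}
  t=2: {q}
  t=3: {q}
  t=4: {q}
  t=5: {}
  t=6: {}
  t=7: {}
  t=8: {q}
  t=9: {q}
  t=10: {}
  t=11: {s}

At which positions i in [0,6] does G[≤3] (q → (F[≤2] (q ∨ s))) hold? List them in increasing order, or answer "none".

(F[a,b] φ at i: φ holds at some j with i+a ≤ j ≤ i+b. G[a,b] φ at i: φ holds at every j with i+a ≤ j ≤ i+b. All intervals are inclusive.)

0, 1, 2, 3, 4, 5, 6

Evaluate at each i in [0,6]:
  i=0: ✓ (all of [0,3])
  i=1: ✓ (all of [1,4])
  i=2: ✓ (all of [2,5])
  i=3: ✓ (all of [3,6])
  i=4: ✓ (all of [4,7])
  i=5: ✓ (all of [5,8])
  i=6: ✓ (all of [6,9])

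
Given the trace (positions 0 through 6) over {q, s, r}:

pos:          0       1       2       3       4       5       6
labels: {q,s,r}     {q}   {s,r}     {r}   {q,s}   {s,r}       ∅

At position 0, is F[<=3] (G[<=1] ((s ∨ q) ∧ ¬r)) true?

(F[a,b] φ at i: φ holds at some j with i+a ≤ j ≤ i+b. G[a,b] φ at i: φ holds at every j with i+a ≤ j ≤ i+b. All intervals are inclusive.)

Check G[<=1] ((s ∨ q) ∧ ¬r) at each j in [0,3]:
  j=0: fails at 0
  j=1: fails at 2
  j=2: fails at 2
  j=3: fails at 3
No position in the window satisfies it → formula fails.

False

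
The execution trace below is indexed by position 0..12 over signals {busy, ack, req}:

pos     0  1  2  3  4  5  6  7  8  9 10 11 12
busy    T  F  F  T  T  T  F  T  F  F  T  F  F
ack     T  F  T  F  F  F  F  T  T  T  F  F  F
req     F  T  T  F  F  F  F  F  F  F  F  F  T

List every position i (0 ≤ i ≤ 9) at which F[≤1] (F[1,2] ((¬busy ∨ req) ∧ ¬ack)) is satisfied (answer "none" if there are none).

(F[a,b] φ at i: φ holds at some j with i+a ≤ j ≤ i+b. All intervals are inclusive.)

Evaluate at each i in [0,9]:
  i=0: ✓ (witness j=0)
  i=1: ✗ (none in [1,2])
  i=2: ✗ (none in [2,3])
  i=3: ✓ (witness j=4)
  i=4: ✓ (witness j=4)
  i=5: ✓ (witness j=5)
  i=6: ✗ (none in [6,7])
  i=7: ✗ (none in [7,8])
  i=8: ✓ (witness j=9)
  i=9: ✓ (witness j=9)

0, 3, 4, 5, 8, 9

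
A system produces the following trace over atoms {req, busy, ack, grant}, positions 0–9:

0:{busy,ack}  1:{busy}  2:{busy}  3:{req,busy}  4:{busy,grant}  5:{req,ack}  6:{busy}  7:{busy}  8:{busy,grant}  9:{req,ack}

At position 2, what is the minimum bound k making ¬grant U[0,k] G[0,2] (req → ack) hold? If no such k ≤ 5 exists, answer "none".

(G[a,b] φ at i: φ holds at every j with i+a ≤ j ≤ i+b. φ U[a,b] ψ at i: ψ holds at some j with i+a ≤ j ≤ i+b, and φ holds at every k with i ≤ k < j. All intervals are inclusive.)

2

Need earliest j ≥ 2 with G[0,2] (req → ack), and ¬grant at every k in [2,j-1].
  j=2: rhs fails.
  j=3: rhs fails.
  j=4: rhs holds; lhs holds on [2,3]. k = 2.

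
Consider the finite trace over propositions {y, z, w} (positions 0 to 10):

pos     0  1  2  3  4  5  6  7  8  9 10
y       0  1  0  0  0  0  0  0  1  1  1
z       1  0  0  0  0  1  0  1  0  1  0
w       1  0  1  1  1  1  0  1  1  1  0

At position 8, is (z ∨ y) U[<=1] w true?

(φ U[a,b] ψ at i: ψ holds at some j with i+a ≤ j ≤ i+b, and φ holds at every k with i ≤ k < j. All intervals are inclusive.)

Yes

Need some j in [8,9] with w, and (z ∨ y) at every k in [8,j-1].
  j=8: w holds; no prefix to check → satisfied.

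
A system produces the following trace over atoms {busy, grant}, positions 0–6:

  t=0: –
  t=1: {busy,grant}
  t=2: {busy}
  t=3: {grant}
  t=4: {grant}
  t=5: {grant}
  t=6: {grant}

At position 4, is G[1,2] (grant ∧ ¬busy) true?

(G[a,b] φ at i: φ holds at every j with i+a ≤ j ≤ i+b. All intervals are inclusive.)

Check (grant ∧ ¬busy) at every j in [5,6]:
  j=5: true
  j=6: true
All positions satisfy it → formula holds.

Yes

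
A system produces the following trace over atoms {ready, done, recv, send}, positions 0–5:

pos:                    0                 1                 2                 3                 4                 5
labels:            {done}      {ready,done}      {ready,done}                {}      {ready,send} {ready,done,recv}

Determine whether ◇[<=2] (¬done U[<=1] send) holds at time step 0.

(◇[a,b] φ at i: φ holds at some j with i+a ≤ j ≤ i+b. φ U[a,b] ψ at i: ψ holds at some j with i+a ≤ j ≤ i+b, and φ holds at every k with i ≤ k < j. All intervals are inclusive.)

Does not hold

Check (¬done U[<=1] send) at each j in [0,2]:
  j=0: fails
  j=1: fails
  j=2: fails
No position in the window satisfies it → formula fails.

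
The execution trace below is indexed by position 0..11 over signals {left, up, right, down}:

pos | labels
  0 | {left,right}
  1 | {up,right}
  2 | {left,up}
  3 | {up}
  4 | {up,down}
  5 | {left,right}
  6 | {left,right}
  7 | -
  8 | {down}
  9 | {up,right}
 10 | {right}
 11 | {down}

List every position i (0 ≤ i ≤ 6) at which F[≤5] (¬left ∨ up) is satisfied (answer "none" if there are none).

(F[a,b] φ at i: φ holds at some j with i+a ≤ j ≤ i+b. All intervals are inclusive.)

0, 1, 2, 3, 4, 5, 6

Evaluate at each i in [0,6]:
  i=0: ✓ (witness j=1)
  i=1: ✓ (witness j=1)
  i=2: ✓ (witness j=2)
  i=3: ✓ (witness j=3)
  i=4: ✓ (witness j=4)
  i=5: ✓ (witness j=7)
  i=6: ✓ (witness j=7)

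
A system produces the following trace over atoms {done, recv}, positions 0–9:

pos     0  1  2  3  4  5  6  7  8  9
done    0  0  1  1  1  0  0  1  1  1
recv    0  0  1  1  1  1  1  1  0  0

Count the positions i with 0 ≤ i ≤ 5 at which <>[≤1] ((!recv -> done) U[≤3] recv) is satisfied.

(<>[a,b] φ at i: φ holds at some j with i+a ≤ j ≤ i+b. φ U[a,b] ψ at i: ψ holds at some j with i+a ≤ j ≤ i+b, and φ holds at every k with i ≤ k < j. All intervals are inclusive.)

Evaluate at each i in [0,5]:
  i=0: ✗ (none in [0,1])
  i=1: ✓ (witness j=2)
  i=2: ✓ (witness j=2)
  i=3: ✓ (witness j=3)
  i=4: ✓ (witness j=4)
  i=5: ✓ (witness j=5)
Positions where it holds: {1, 2, 3, 4, 5} → 5.

5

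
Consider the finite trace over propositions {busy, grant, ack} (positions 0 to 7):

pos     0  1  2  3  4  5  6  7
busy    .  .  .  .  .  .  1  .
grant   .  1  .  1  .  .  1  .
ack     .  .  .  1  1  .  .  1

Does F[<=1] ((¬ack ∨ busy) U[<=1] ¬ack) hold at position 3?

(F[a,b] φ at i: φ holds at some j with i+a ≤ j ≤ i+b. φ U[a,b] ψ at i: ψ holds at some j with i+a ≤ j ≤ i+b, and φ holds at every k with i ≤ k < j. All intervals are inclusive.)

Check ((¬ack ∨ busy) U[<=1] ¬ack) at each j in [3,4]:
  j=3: fails
  j=4: fails
No position in the window satisfies it → formula fails.

False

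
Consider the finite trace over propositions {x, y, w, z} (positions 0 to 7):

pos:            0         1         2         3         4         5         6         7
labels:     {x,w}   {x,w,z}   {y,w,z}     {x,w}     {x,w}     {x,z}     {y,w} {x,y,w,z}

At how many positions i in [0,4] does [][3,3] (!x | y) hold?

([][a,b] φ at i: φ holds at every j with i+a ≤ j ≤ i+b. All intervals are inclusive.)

Evaluate at each i in [0,4]:
  i=0: ✗ (fails at j=3)
  i=1: ✗ (fails at j=4)
  i=2: ✗ (fails at j=5)
  i=3: ✓ (all of [6,6])
  i=4: ✓ (all of [7,7])
Positions where it holds: {3, 4} → 2.

2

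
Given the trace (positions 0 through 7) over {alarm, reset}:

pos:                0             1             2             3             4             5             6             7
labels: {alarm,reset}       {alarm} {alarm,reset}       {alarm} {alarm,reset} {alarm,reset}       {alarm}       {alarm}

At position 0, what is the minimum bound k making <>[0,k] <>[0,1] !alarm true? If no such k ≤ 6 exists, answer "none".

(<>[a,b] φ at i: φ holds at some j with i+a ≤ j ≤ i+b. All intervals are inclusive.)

Scan j = 0,1,… for <>[0,1] !alarm:
  j=0: fails
  j=1: fails
  j=2: fails
  j=3: fails
  j=4: fails
  j=5: fails
  j=6: fails
No j in [0,6] satisfies it → none.

none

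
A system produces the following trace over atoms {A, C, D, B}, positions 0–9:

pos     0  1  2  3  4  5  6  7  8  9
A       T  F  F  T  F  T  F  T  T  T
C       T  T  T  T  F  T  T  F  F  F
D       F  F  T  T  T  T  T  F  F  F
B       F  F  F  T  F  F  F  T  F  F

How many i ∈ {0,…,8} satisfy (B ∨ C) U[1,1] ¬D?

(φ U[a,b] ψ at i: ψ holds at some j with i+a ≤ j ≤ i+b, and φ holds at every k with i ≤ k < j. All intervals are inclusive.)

3

Evaluate at each i in [0,8]:
  i=0: ✓ (rhs at j=1; lhs holds on [0,0])
  i=1: ✗ (no rhs in [2,2])
  i=2: ✗ (no rhs in [3,3])
  i=3: ✗ (no rhs in [4,4])
  i=4: ✗ (no rhs in [5,5])
  i=5: ✗ (no rhs in [6,6])
  i=6: ✓ (rhs at j=7; lhs holds on [6,6])
  i=7: ✓ (rhs at j=8; lhs holds on [7,7])
  i=8: ✗ (lhs fails at k=8 before rhs at j=9)
Positions where it holds: {0, 6, 7} → 3.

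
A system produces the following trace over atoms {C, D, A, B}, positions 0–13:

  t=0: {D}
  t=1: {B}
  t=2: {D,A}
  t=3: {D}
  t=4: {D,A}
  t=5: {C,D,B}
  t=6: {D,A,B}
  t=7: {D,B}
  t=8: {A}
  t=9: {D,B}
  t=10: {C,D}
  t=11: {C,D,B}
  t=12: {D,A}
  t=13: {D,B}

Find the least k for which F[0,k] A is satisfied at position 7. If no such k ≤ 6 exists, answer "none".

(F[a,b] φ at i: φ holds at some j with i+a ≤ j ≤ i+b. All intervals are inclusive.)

1

Scan j = 7,8,… for A:
  j=7: fails
  j=8: holds
First hit at j=8, so smallest k = 8-7 = 1.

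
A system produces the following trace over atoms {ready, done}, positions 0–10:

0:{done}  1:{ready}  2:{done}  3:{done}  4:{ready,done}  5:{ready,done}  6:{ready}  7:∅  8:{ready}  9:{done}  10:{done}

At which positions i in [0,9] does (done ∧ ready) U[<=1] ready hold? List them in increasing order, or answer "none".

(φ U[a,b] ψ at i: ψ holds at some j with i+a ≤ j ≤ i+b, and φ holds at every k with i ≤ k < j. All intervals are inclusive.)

1, 4, 5, 6, 8

Evaluate at each i in [0,9]:
  i=0: ✗ (lhs fails at k=0 before rhs at j=1)
  i=1: ✓ (rhs at j=1)
  i=2: ✗ (no rhs in [2,3])
  i=3: ✗ (lhs fails at k=3 before rhs at j=4)
  i=4: ✓ (rhs at j=4)
  i=5: ✓ (rhs at j=5)
  i=6: ✓ (rhs at j=6)
  i=7: ✗ (lhs fails at k=7 before rhs at j=8)
  i=8: ✓ (rhs at j=8)
  i=9: ✗ (no rhs in [9,10])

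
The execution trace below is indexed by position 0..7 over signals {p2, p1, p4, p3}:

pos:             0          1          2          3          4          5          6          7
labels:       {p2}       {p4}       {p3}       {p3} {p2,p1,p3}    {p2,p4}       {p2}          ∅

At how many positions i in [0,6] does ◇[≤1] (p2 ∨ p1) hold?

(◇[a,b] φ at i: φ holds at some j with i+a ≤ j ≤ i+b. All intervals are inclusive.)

Evaluate at each i in [0,6]:
  i=0: ✓ (witness j=0)
  i=1: ✗ (none in [1,2])
  i=2: ✗ (none in [2,3])
  i=3: ✓ (witness j=4)
  i=4: ✓ (witness j=4)
  i=5: ✓ (witness j=5)
  i=6: ✓ (witness j=6)
Positions where it holds: {0, 3, 4, 5, 6} → 5.

5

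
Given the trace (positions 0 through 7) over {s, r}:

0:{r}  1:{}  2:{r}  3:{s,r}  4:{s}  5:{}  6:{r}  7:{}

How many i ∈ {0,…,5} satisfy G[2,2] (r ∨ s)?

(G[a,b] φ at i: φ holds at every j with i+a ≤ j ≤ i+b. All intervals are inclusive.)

4

Evaluate at each i in [0,5]:
  i=0: ✓ (all of [2,2])
  i=1: ✓ (all of [3,3])
  i=2: ✓ (all of [4,4])
  i=3: ✗ (fails at j=5)
  i=4: ✓ (all of [6,6])
  i=5: ✗ (fails at j=7)
Positions where it holds: {0, 1, 2, 4} → 4.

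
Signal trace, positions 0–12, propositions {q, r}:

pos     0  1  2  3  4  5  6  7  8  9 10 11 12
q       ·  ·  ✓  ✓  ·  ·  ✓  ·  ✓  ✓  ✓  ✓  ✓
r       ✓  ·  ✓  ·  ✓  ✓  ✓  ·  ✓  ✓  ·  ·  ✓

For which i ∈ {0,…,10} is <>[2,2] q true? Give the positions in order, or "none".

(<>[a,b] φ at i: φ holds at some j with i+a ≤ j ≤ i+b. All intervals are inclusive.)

Evaluate at each i in [0,10]:
  i=0: ✓ (witness j=2)
  i=1: ✓ (witness j=3)
  i=2: ✗ (none in [4,4])
  i=3: ✗ (none in [5,5])
  i=4: ✓ (witness j=6)
  i=5: ✗ (none in [7,7])
  i=6: ✓ (witness j=8)
  i=7: ✓ (witness j=9)
  i=8: ✓ (witness j=10)
  i=9: ✓ (witness j=11)
  i=10: ✓ (witness j=12)

0, 1, 4, 6, 7, 8, 9, 10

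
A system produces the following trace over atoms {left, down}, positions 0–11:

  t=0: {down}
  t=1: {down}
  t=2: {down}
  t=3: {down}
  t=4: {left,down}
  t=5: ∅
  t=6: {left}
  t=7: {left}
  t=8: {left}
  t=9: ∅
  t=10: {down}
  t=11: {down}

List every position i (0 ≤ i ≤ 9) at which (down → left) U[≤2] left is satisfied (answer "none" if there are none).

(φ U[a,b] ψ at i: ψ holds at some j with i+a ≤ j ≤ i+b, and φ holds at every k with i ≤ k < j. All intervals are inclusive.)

Evaluate at each i in [0,9]:
  i=0: ✗ (no rhs in [0,2])
  i=1: ✗ (no rhs in [1,3])
  i=2: ✗ (lhs fails at k=2 before rhs at j=4)
  i=3: ✗ (lhs fails at k=3 before rhs at j=4)
  i=4: ✓ (rhs at j=4)
  i=5: ✓ (rhs at j=6; lhs holds on [5,5])
  i=6: ✓ (rhs at j=6)
  i=7: ✓ (rhs at j=7)
  i=8: ✓ (rhs at j=8)
  i=9: ✗ (no rhs in [9,11])

4, 5, 6, 7, 8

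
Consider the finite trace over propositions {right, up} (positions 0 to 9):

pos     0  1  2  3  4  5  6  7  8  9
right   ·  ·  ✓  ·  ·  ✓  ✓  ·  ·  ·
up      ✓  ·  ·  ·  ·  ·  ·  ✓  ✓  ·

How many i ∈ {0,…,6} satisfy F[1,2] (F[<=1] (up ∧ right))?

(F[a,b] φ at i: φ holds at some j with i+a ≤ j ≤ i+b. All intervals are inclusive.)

0

Evaluate at each i in [0,6]:
  i=0: ✗ (none in [1,2])
  i=1: ✗ (none in [2,3])
  i=2: ✗ (none in [3,4])
  i=3: ✗ (none in [4,5])
  i=4: ✗ (none in [5,6])
  i=5: ✗ (none in [6,7])
  i=6: ✗ (none in [7,8])
Positions where it holds: {} → 0.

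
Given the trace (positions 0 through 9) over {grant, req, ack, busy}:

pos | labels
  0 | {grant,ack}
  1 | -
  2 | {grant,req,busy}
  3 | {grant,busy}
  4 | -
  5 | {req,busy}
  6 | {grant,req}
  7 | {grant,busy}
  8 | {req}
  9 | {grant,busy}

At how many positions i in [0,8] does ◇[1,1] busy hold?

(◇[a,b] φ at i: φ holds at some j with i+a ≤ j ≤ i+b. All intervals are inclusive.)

5

Evaluate at each i in [0,8]:
  i=0: ✗ (none in [1,1])
  i=1: ✓ (witness j=2)
  i=2: ✓ (witness j=3)
  i=3: ✗ (none in [4,4])
  i=4: ✓ (witness j=5)
  i=5: ✗ (none in [6,6])
  i=6: ✓ (witness j=7)
  i=7: ✗ (none in [8,8])
  i=8: ✓ (witness j=9)
Positions where it holds: {1, 2, 4, 6, 8} → 5.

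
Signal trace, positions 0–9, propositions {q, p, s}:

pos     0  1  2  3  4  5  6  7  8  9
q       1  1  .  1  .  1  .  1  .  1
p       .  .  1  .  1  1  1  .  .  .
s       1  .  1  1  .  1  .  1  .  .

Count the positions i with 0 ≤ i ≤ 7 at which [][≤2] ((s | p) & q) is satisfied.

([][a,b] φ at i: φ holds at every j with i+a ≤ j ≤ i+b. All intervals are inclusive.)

0

Evaluate at each i in [0,7]:
  i=0: ✗ (fails at j=1)
  i=1: ✗ (fails at j=1)
  i=2: ✗ (fails at j=2)
  i=3: ✗ (fails at j=4)
  i=4: ✗ (fails at j=4)
  i=5: ✗ (fails at j=6)
  i=6: ✗ (fails at j=6)
  i=7: ✗ (fails at j=8)
Positions where it holds: {} → 0.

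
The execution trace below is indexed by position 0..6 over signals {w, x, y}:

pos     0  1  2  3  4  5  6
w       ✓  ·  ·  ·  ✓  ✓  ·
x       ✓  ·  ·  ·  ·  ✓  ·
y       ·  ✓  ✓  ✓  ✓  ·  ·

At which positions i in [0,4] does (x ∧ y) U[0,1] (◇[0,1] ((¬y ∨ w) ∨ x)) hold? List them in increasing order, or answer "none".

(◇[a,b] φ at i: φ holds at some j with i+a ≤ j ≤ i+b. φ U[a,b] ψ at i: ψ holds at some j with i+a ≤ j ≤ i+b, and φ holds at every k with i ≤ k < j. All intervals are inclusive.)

0, 3, 4

Evaluate at each i in [0,4]:
  i=0: ✓ (rhs at j=0)
  i=1: ✗ (no rhs in [1,2])
  i=2: ✗ (lhs fails at k=2 before rhs at j=3)
  i=3: ✓ (rhs at j=3)
  i=4: ✓ (rhs at j=4)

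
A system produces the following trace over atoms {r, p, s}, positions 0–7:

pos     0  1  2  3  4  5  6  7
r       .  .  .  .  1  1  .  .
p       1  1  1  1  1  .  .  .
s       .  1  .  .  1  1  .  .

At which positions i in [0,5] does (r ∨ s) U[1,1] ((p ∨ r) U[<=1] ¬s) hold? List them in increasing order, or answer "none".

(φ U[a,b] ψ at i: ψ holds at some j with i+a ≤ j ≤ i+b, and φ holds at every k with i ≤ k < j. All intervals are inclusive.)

Evaluate at each i in [0,5]:
  i=0: ✗ (lhs fails at k=0 before rhs at j=1)
  i=1: ✓ (rhs at j=2; lhs holds on [1,1])
  i=2: ✗ (lhs fails at k=2 before rhs at j=3)
  i=3: ✗ (no rhs in [4,4])
  i=4: ✓ (rhs at j=5; lhs holds on [4,4])
  i=5: ✓ (rhs at j=6; lhs holds on [5,5])

1, 4, 5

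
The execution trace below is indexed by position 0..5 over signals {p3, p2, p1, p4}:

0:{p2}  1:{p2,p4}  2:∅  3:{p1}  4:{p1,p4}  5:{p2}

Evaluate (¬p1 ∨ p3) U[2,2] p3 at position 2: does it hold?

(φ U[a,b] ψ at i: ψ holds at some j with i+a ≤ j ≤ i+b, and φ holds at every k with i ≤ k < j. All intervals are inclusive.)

Need some j in [4,4] with p3, and (¬p1 ∨ p3) at every k in [2,j-1].
  j=4: p3 false.
No j in the window works → until fails.

No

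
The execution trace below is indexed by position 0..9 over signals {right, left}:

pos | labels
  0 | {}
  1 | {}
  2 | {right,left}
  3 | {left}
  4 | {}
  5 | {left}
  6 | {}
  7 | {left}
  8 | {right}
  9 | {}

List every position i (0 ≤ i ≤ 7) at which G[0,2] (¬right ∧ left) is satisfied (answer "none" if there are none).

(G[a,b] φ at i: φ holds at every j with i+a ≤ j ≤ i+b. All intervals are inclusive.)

none

Evaluate at each i in [0,7]:
  i=0: ✗ (fails at j=0)
  i=1: ✗ (fails at j=1)
  i=2: ✗ (fails at j=2)
  i=3: ✗ (fails at j=4)
  i=4: ✗ (fails at j=4)
  i=5: ✗ (fails at j=6)
  i=6: ✗ (fails at j=6)
  i=7: ✗ (fails at j=8)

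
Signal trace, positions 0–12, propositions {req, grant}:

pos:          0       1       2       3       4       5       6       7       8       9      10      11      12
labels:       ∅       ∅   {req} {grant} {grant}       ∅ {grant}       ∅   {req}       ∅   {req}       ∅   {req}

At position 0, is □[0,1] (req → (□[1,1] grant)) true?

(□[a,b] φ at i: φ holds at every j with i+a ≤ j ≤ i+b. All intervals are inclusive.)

True

Check (req → (□[1,1] grant)) at every j in [0,1]:
  j=0: antecedent false → ✓
  j=1: antecedent false → ✓
All positions satisfy it → formula holds.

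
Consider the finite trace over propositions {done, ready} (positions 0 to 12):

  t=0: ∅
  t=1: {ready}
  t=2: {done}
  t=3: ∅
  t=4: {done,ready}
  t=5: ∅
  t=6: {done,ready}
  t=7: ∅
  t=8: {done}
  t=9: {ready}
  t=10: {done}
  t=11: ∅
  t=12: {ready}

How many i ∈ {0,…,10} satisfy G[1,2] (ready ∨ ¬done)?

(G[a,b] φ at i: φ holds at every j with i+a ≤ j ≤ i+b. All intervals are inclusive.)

Evaluate at each i in [0,10]:
  i=0: ✗ (fails at j=2)
  i=1: ✗ (fails at j=2)
  i=2: ✓ (all of [3,4])
  i=3: ✓ (all of [4,5])
  i=4: ✓ (all of [5,6])
  i=5: ✓ (all of [6,7])
  i=6: ✗ (fails at j=8)
  i=7: ✗ (fails at j=8)
  i=8: ✗ (fails at j=10)
  i=9: ✗ (fails at j=10)
  i=10: ✓ (all of [11,12])
Positions where it holds: {2, 3, 4, 5, 10} → 5.

5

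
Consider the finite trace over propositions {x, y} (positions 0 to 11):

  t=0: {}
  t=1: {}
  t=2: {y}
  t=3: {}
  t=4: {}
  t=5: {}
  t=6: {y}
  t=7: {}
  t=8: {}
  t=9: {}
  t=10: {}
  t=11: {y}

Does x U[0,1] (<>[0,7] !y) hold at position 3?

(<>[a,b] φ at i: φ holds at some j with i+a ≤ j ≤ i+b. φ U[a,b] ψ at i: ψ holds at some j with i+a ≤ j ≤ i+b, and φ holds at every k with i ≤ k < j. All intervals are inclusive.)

Need some j in [3,4] with <>[0,7] !y, and x at every k in [3,j-1].
  j=3: <>[0,7] !y holds; no prefix to check → satisfied.

Yes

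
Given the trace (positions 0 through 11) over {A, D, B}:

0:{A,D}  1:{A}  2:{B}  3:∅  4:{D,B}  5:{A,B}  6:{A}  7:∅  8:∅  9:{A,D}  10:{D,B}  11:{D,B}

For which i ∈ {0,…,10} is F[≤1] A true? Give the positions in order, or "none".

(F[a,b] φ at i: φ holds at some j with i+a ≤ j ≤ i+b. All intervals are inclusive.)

0, 1, 4, 5, 6, 8, 9

Evaluate at each i in [0,10]:
  i=0: ✓ (witness j=0)
  i=1: ✓ (witness j=1)
  i=2: ✗ (none in [2,3])
  i=3: ✗ (none in [3,4])
  i=4: ✓ (witness j=5)
  i=5: ✓ (witness j=5)
  i=6: ✓ (witness j=6)
  i=7: ✗ (none in [7,8])
  i=8: ✓ (witness j=9)
  i=9: ✓ (witness j=9)
  i=10: ✗ (none in [10,11])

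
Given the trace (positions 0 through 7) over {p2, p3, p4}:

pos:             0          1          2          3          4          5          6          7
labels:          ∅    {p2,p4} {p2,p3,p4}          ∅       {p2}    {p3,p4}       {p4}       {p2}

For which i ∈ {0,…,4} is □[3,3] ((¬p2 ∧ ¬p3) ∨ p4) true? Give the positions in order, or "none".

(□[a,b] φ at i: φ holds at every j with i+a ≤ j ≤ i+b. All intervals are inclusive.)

Evaluate at each i in [0,4]:
  i=0: ✓ (all of [3,3])
  i=1: ✗ (fails at j=4)
  i=2: ✓ (all of [5,5])
  i=3: ✓ (all of [6,6])
  i=4: ✗ (fails at j=7)

0, 2, 3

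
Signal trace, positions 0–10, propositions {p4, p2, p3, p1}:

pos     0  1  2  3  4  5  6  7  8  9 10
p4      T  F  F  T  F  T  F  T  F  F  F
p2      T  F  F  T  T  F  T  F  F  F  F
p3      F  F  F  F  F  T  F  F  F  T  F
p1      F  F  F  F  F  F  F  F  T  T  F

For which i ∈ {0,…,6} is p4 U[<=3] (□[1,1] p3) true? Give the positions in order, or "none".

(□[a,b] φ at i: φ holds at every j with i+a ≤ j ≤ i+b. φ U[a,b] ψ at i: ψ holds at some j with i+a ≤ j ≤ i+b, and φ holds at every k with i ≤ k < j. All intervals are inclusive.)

3, 4

Evaluate at each i in [0,6]:
  i=0: ✗ (no rhs in [0,3])
  i=1: ✗ (lhs fails at k=1 before rhs at j=4)
  i=2: ✗ (lhs fails at k=2 before rhs at j=4)
  i=3: ✓ (rhs at j=4; lhs holds on [3,3])
  i=4: ✓ (rhs at j=4)
  i=5: ✗ (lhs fails at k=6 before rhs at j=8)
  i=6: ✗ (lhs fails at k=6 before rhs at j=8)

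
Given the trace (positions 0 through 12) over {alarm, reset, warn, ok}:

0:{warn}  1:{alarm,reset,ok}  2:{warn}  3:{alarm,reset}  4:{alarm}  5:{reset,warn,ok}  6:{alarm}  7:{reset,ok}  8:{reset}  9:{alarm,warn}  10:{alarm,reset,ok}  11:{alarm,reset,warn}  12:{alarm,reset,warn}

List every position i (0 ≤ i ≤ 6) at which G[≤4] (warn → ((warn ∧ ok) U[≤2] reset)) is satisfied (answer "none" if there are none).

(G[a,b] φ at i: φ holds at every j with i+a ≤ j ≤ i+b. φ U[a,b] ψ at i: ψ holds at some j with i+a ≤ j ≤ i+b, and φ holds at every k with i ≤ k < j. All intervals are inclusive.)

Evaluate at each i in [0,6]:
  i=0: ✗ (fails at j=0)
  i=1: ✗ (fails at j=2)
  i=2: ✗ (fails at j=2)
  i=3: ✓ (all of [3,7])
  i=4: ✓ (all of [4,8])
  i=5: ✗ (fails at j=9)
  i=6: ✗ (fails at j=9)

3, 4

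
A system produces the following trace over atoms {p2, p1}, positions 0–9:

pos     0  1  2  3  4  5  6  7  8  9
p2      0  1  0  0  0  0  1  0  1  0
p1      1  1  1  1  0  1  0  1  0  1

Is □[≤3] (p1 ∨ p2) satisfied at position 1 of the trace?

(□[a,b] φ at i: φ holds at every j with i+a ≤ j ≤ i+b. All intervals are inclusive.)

False

Check (p1 ∨ p2) at every j in [1,4]:
  j=1: true
  j=2: true
  j=3: true
  j=4: false
Fails at j=4 → formula fails.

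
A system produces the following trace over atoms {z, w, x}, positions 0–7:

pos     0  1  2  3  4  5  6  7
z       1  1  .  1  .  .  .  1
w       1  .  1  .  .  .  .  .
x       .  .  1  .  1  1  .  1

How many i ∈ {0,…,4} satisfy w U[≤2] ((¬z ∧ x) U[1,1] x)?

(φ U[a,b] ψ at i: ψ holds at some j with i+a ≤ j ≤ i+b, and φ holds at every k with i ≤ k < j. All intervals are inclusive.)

1

Evaluate at each i in [0,4]:
  i=0: ✗ (no rhs in [0,2])
  i=1: ✗ (no rhs in [1,3])
  i=2: ✗ (lhs fails at k=3 before rhs at j=4)
  i=3: ✗ (lhs fails at k=3 before rhs at j=4)
  i=4: ✓ (rhs at j=4)
Positions where it holds: {4} → 1.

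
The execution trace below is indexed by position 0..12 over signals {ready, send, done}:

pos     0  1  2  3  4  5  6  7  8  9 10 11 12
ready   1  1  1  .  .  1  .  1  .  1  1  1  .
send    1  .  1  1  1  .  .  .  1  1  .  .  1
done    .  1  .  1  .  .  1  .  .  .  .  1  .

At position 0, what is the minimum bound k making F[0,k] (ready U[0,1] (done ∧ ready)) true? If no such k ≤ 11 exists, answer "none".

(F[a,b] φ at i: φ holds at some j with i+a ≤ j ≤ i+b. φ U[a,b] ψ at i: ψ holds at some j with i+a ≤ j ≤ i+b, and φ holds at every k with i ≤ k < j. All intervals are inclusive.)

0

Scan j = 0,1,… for (ready U[0,1] (done ∧ ready)):
  j=0: holds
First hit at j=0, so smallest k = 0-0 = 0.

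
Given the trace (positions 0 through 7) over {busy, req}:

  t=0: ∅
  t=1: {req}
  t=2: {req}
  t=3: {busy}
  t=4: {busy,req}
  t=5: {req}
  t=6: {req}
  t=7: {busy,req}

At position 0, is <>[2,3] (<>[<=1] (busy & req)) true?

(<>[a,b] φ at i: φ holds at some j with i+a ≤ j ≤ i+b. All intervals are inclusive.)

True

Check <>[<=1] (busy & req) at each j in [2,3]:
  j=2: fails (none in [2,3])
  j=3: holds (witness at 4)
Found at j=3 → formula holds.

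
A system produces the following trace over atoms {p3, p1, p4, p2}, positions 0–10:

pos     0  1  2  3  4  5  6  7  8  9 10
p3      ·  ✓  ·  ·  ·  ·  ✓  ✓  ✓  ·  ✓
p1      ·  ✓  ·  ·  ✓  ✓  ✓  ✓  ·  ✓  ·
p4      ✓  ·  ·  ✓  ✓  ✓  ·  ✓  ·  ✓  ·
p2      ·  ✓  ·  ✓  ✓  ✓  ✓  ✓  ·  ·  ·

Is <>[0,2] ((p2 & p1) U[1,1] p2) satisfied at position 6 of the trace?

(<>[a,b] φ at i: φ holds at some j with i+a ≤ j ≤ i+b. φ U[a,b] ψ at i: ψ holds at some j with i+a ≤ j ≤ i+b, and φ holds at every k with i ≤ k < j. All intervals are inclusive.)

Check ((p2 & p1) U[1,1] p2) at each j in [6,8]:
  j=6: holds
  j=7: fails
  j=8: fails
Found at j=6 → formula holds.

Yes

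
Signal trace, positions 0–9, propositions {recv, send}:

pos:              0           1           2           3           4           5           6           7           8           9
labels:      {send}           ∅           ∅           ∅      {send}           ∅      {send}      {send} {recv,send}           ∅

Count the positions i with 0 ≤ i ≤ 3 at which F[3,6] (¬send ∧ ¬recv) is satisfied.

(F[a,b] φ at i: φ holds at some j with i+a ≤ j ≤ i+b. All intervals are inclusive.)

Evaluate at each i in [0,3]:
  i=0: ✓ (witness j=3)
  i=1: ✓ (witness j=5)
  i=2: ✓ (witness j=5)
  i=3: ✓ (witness j=9)
Positions where it holds: {0, 1, 2, 3} → 4.

4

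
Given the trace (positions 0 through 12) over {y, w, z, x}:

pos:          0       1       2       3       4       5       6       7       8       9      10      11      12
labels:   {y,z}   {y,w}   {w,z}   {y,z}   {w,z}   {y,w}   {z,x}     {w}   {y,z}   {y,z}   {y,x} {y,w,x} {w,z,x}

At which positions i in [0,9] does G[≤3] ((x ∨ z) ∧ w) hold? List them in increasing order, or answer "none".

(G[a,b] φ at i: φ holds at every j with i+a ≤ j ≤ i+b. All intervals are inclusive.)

Evaluate at each i in [0,9]:
  i=0: ✗ (fails at j=0)
  i=1: ✗ (fails at j=1)
  i=2: ✗ (fails at j=3)
  i=3: ✗ (fails at j=3)
  i=4: ✗ (fails at j=5)
  i=5: ✗ (fails at j=5)
  i=6: ✗ (fails at j=6)
  i=7: ✗ (fails at j=7)
  i=8: ✗ (fails at j=8)
  i=9: ✗ (fails at j=9)

none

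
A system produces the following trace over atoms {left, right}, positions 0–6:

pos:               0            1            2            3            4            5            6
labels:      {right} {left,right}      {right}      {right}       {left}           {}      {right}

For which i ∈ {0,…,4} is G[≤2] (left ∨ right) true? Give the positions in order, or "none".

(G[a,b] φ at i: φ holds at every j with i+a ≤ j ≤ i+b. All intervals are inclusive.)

Evaluate at each i in [0,4]:
  i=0: ✓ (all of [0,2])
  i=1: ✓ (all of [1,3])
  i=2: ✓ (all of [2,4])
  i=3: ✗ (fails at j=5)
  i=4: ✗ (fails at j=5)

0, 1, 2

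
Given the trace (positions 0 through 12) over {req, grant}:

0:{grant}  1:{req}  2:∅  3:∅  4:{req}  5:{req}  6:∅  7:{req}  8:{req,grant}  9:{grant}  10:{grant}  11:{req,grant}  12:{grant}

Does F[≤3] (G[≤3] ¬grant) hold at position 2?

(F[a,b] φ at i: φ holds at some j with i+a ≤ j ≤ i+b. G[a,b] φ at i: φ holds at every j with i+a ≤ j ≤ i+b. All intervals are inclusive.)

Yes

Check G[≤3] ¬grant at each j in [2,5]:
  j=2: holds on [2,5]
  j=3: holds on [3,6]
  j=4: holds on [4,7]
  j=5: fails at 8
Found at j=2 → formula holds.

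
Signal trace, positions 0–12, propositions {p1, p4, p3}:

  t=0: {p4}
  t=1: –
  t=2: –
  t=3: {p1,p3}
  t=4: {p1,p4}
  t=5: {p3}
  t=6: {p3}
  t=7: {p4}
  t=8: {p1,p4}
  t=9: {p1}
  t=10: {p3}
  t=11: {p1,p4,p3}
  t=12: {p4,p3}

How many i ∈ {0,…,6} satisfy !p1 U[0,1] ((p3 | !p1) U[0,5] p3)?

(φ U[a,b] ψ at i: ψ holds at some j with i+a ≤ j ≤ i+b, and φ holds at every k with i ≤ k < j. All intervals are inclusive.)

6

Evaluate at each i in [0,6]:
  i=0: ✓ (rhs at j=0)
  i=1: ✓ (rhs at j=1)
  i=2: ✓ (rhs at j=2)
  i=3: ✓ (rhs at j=3)
  i=4: ✗ (lhs fails at k=4 before rhs at j=5)
  i=5: ✓ (rhs at j=5)
  i=6: ✓ (rhs at j=6)
Positions where it holds: {0, 1, 2, 3, 5, 6} → 6.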